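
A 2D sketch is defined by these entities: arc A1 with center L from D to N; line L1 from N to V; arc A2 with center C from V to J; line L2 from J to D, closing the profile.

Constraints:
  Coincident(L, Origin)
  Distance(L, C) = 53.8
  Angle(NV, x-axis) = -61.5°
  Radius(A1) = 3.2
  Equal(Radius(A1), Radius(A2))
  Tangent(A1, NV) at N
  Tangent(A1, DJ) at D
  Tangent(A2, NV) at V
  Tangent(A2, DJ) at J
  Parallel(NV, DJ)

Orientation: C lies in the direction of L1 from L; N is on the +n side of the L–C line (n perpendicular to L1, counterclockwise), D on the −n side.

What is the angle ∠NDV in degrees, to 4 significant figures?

83.22°

The slot axis is L1's direction at -61.5°, so u = (cos -61.5°, sin -61.5°) = (0.4772, -0.8788) and n = (−sin -61.5°, cos -61.5°) = (0.8788, 0.4772). L is at the origin and C lies 53.8 along u from L, so C = 53.8·u = (25.67, -47.28). Tangency of A1 to both parallel lines with radius 3.2 puts N and D at L ± 3.2·n: N = (2.812, 1.527), D = (-2.812, -1.527). Equal radii place V and J the same way about C: V = C + 3.2·n = (28.48, -45.75), J = C − 3.2·n = (22.86, -48.81). Then cos ∠NDV = DN·DV / (|DN||DV|), giving 83.22°.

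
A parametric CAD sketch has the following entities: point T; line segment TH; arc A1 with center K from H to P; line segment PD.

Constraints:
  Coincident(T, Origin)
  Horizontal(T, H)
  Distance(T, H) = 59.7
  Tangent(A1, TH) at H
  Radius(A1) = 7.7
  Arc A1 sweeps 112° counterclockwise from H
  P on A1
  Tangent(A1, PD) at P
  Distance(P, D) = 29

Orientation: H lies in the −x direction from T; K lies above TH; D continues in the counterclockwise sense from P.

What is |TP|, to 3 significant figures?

53.6

T is at the origin; TH is horizontal with |TH| = 59.7 and H on the −x side, so H = (-59.7, 0.00). Tangency of A1 to TH means the radius KH is perpendicular to TH, so K = H + (0, 7.7) = (-59.7, 7.70). On A1, H sits at bearing -90° from K; a 112° counterclockwise sweep puts P at bearing 22°, so P = K + 7.7·(cos 22°, sin 22°) = (-52.6, 10.6). Then |TP| = |P − T| = 53.6.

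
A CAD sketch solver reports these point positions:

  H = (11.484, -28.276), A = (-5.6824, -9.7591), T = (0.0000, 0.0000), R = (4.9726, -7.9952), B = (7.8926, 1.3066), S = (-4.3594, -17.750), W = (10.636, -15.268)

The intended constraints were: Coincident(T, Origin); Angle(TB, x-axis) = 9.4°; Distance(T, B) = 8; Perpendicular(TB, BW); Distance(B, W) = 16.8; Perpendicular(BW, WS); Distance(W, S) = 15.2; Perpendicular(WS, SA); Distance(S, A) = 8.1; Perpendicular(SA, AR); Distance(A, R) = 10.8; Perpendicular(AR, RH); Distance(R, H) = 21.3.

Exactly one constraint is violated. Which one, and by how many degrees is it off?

Perpendicular(AR, RH) — off by 8.40°.

T = (0.00, 0.00) ✓; TB at 9.400° ✓; |TB| = 8.000 ✓; ∠(TB, BW) = 90.00° ✓; |BW| = 16.80 ✓; ∠(BW, WS) = 90.00° ✓; |WS| = 15.20 ✓; ∠(WS, SA) = 90.00° ✓; |SA| = 8.100 ✓; ∠(SA, AR) = 90.00° ✓; |AR| = 10.80 ✓; ∠(AR, RH) = 81.60° ✗; |RH| = 21.30 ✓.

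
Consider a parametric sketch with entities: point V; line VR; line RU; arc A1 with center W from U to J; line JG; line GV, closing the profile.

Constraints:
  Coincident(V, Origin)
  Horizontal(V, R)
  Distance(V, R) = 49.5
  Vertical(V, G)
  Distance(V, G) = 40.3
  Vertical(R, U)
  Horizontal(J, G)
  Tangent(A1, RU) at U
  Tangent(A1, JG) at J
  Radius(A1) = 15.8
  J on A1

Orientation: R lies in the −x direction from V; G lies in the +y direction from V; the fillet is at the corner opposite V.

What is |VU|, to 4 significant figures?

55.23

V is at the origin; V and R share the same y with |VR| = 49.5 and R on the −x side, so R = (-49.50, 0.000). VG is vertical with |VG| = 40.3 and G on the +y side, so G = (0.000, 40.30). The virtual corner opposite V is at (-49.50, 40.30). The tangent condition forces WU to be normal to RU and the tangent condition forces WJ to be normal to JG, with radius 15.8, so the center W sits 15.8 in from both sides at W = (-33.70, 24.50). That places the tangent points at U = (-49.50, 24.50) on RU and J = (-33.70, 40.30) on JG. Then |VU| = |U − V| = 55.23.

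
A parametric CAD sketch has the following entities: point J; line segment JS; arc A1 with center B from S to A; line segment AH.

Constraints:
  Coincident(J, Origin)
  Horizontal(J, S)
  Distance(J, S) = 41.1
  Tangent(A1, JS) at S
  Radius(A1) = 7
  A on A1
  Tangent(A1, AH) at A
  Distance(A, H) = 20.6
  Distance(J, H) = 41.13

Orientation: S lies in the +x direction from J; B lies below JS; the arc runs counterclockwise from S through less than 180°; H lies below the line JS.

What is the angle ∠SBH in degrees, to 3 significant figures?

154°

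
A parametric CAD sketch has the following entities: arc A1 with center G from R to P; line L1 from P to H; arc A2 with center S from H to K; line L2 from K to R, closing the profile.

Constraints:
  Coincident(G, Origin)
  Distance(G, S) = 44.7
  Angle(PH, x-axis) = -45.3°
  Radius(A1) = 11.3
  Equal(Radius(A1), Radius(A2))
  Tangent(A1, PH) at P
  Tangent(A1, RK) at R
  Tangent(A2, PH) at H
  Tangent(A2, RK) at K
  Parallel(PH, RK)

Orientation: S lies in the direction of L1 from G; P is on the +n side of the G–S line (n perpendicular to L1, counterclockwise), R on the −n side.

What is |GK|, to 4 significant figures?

46.11

Tangency of A1 to both parallel lines with radius 11.3 puts P and R at G ± 11.3·n: P = (8.032, 7.948), R = (-8.032, -7.948). Equal radii place H and K the same way about S: H = S + 11.3·n = (39.47, -23.82), K = S − 11.3·n = (23.41, -39.72). Then |GK| = |K − G| = 46.11.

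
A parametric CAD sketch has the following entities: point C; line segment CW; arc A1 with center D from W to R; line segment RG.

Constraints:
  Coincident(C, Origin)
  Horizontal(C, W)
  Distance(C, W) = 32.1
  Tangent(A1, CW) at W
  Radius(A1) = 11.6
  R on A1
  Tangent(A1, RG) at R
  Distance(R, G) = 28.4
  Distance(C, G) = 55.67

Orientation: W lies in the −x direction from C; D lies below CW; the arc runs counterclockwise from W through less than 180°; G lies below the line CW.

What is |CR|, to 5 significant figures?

45.683

Checks: |DW| = 11.60 ✓; |DR| = 11.60 ✓; ∠(DR, RG) = 90.00° ✓; |RG| = 28.40 ✓; |CG| = 55.67 ✓.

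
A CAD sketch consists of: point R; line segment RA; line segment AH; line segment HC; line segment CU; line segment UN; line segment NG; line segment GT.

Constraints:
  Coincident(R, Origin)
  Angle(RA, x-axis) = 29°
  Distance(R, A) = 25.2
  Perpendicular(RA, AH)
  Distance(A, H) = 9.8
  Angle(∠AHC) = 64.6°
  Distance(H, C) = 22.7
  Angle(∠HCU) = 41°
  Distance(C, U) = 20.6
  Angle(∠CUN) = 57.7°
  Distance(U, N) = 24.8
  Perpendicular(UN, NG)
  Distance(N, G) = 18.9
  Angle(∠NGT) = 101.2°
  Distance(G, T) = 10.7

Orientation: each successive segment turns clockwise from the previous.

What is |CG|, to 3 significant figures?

13.9

∠CUN = 57.7° gives UN at -77.7° from the x-axis; with |UN| = 24.8, N = (24.1, -7.55). UN ⟂ NG, so NG runs at -168°; with |NG| = 18.9, G = (5.62, -11.6). Then |CG| = |G − C| = 13.9.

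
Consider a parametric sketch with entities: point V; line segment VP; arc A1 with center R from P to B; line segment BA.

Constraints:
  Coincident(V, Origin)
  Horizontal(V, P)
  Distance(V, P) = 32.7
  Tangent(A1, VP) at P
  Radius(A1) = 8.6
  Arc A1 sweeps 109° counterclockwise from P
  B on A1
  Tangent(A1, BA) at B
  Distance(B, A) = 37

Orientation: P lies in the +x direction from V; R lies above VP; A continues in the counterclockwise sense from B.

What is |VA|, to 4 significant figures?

54.59

V is at the origin; V and P share the same y with |VP| = 32.7 and P on the +x side, so P = (32.70, 0.000). A1 meets VP tangentially, so RP is at right angles to VP, so R = P + (0, 8.6) = (32.70, 8.600). On A1, P sits at bearing -90° from R; a 109° counterclockwise sweep puts B at bearing 19°, so B = R + 8.6·(cos 19°, sin 19°) = (40.83, 11.40). The tangent condition forces RB to be normal to BA, so BA runs along (−sin 19°, cos 19°); with |BA| = 37.0, A = (28.79, 46.38). Then |VA| = |A − V| = 54.59.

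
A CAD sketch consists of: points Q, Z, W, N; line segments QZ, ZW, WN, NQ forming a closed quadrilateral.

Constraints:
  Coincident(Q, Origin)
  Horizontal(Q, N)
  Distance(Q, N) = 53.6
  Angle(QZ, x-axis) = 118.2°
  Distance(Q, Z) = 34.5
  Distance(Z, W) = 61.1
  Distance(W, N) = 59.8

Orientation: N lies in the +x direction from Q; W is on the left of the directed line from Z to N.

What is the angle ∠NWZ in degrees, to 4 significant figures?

78.17°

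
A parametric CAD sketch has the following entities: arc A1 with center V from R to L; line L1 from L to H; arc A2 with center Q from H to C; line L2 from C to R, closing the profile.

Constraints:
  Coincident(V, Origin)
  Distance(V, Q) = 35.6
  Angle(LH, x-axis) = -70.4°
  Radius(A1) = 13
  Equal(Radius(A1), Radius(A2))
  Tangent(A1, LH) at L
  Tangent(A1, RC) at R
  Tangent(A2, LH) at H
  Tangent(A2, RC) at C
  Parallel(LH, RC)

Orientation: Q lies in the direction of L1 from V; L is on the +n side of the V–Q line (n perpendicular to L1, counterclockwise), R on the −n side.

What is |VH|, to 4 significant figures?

37.90

The slot axis is L1's direction at -70.4°, so u = (cos -70.4°, sin -70.4°) = (0.3355, -0.9421) and n = (−sin -70.4°, cos -70.4°) = (0.9421, 0.3355). V is at the origin and Q lies 35.6 along u from V, so Q = 35.6·u = (11.94, -33.54). Tangency of A1 to both parallel lines with radius 13.0 puts L and R at V ± 13.0·n: L = (12.25, 4.361), R = (-12.25, -4.361). Equal radii place H and C the same way about Q: H = Q + 13.0·n = (24.19, -29.18), C = Q − 13.0·n = (-0.3047, -37.90). Then |VH| = |H − V| = 37.90.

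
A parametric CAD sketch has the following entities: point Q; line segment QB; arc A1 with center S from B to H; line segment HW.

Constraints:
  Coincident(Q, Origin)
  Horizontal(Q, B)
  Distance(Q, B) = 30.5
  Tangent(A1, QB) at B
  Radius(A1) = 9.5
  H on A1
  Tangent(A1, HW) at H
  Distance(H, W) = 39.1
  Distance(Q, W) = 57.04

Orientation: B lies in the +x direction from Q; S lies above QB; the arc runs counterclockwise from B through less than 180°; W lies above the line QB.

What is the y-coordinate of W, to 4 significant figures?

49.66

Checks: Q.y = 0.00, B.y = 0.00 ✓; |SH| = 9.500 ✓; ∠(SH, HW) = 90.00° ✓; |HW| = 39.10 ✓; |QW| = 57.04 ✓.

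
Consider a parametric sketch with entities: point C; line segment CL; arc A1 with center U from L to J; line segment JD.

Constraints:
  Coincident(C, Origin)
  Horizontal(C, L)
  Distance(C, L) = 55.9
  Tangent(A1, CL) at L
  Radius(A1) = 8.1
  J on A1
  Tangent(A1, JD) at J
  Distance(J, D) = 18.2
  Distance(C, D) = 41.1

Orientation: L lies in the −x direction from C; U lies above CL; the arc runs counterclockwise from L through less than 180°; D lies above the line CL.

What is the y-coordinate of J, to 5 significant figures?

2.7057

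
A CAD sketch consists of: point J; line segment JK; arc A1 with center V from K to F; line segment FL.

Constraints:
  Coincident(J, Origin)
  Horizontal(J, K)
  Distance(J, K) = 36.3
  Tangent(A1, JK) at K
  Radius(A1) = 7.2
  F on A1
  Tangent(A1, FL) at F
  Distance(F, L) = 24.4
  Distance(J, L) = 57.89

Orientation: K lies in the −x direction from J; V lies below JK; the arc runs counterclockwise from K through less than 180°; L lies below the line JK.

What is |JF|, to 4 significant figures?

43.46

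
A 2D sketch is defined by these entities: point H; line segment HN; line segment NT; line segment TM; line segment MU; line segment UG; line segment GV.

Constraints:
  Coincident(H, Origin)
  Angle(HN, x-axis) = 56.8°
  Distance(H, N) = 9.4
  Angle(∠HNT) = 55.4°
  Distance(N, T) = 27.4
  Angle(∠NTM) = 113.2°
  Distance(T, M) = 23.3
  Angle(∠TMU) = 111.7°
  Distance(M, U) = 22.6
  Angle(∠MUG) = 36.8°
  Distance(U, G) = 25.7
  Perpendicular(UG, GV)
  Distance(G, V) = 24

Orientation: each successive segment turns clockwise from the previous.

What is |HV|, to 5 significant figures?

43.374

∠MUG = 36.8° gives UG at 13.900° from the x-axis; with |UG| = 25.7, G = (3.2684, -19.125). UG ⟂ GV, so GV runs at -76.100°; with |GV| = 24.0, V = (9.0339, -42.423). Then |HV| = |V − H| = 43.374.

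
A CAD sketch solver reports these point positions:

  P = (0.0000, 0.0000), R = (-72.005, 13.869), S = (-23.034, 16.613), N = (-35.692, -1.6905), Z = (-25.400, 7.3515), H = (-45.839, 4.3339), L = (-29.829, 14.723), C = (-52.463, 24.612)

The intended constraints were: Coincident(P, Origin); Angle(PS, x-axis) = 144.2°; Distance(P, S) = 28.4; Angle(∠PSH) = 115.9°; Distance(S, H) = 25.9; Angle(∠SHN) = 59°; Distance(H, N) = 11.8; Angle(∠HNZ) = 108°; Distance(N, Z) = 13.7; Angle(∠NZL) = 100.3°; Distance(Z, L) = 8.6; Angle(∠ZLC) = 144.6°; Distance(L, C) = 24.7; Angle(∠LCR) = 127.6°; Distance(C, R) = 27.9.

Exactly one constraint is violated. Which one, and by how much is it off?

Distance(C, R) = 27.9 — off by 5.60.

P = (0.00, 0.00) ✓; PS at 144.2° ✓; |PS| = 28.40 ✓; ∠PSH = 115.9° ✓; |SH| = 25.90 ✓; ∠SHN = 59.00° ✓; |HN| = 11.80 ✓; ∠HNZ = 108.0° ✓; |NZ| = 13.70 ✓; ∠NZL = 100.3° ✓; |ZL| = 8.600 ✓; ∠ZLC = 144.6° ✓; |LC| = 24.70 ✓; ∠LCR = 127.6° ✓; |CR| = 22.30 ✗.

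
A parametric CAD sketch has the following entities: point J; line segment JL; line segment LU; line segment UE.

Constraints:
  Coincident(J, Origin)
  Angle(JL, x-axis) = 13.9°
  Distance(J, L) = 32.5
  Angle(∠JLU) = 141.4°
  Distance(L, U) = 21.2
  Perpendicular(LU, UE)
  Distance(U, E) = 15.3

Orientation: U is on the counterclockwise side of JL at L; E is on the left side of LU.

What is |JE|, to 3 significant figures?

46.9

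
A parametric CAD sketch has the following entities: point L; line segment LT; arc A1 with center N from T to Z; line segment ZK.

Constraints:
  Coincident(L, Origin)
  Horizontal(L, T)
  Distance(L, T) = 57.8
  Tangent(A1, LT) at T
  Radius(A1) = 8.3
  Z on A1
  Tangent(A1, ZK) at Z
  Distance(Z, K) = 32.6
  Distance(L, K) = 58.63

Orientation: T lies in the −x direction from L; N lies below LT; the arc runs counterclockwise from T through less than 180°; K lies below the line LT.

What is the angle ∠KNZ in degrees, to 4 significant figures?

75.72°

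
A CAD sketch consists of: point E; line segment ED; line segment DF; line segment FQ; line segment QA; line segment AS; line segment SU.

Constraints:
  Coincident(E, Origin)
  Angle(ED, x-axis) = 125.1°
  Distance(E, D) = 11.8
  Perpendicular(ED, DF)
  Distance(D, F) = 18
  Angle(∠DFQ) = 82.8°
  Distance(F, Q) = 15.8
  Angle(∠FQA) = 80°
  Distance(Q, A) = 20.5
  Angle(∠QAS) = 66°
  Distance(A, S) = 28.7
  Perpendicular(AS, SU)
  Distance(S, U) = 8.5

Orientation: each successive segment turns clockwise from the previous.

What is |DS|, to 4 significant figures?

19.46

E is at the origin; ED runs at 125.1° with length 11.8, so D = (-6.785, 9.654). ED ⟂ DF, so DF runs at 35.10°; with |DF| = 18.0, F = (7.942, 20.00). ∠DFQ = 82.8° gives FQ at -62.10° from the x-axis; with |FQ| = 15.8, Q = (15.33, 6.041). ∠FQA = 80.0° gives QA at -162.1° from the x-axis; with |QA| = 20.5, A = (-4.173, -0.2600). ∠QAS = 66.0° gives AS at 83.90° from the x-axis; with |AS| = 28.7, S = (-1.123, 28.28). Then |DS| = |S − D| = 19.46.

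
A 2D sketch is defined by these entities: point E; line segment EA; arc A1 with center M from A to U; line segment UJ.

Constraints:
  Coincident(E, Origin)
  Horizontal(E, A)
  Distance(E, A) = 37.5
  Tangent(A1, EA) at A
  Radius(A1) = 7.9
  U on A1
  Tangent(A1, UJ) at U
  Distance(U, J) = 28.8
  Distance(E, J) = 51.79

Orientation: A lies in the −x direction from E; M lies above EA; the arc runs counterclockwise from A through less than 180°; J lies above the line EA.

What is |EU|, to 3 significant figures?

31.2

Checks: |MU| = 7.900 ✓; ∠(MU, UJ) = 90.00° ✓; |UJ| = 28.80 ✓; |EJ| = 51.79 ✓.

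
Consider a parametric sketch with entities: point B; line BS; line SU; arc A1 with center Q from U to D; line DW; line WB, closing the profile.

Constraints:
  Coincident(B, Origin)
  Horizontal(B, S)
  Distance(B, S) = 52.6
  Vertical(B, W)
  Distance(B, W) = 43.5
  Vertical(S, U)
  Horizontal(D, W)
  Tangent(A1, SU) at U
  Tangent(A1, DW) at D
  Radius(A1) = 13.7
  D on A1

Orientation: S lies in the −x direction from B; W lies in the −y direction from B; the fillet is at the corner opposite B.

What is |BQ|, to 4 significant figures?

49.00

B is at the origin; BS is horizontal with |BS| = 52.6 and S on the −x side, so S = (-52.60, 0.000). BW is vertical with |BW| = 43.5 and W on the −y side, so W = (0.000, -43.50). The virtual corner opposite B is at (-52.60, -43.50). A1 meets SU tangentially, so QU is at right angles to SU and the tangent condition forces QD to be normal to DW, with radius 13.7, so the center Q sits 13.7 in from both sides at Q = (-38.90, -29.80). Then |BQ| = |Q − B| = 49.00.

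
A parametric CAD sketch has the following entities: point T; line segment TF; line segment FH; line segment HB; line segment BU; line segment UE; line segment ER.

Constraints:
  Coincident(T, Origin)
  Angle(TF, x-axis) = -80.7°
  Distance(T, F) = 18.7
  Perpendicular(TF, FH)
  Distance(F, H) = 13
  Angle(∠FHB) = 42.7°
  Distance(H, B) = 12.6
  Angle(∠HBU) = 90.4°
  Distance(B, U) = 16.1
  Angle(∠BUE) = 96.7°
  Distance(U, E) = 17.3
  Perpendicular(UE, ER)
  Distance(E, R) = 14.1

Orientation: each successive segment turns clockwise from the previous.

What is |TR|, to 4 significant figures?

29.88

∠BUE = 96.7° gives UE at -120.9° from the x-axis; with |UE| = 17.3, E = (1.822, -35.29). UE ⟂ ER, so ER runs at 149.1°; with |ER| = 14.1, R = (-10.28, -28.05). Then |TR| = |R − T| = 29.88.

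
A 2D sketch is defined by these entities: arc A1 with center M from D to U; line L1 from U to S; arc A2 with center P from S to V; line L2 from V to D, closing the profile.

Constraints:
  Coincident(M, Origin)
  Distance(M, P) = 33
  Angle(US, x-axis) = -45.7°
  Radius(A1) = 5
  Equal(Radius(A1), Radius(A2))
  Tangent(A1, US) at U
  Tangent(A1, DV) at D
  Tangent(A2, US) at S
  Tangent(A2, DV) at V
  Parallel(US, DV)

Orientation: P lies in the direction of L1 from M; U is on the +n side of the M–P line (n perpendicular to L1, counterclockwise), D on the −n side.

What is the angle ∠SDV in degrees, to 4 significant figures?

16.86°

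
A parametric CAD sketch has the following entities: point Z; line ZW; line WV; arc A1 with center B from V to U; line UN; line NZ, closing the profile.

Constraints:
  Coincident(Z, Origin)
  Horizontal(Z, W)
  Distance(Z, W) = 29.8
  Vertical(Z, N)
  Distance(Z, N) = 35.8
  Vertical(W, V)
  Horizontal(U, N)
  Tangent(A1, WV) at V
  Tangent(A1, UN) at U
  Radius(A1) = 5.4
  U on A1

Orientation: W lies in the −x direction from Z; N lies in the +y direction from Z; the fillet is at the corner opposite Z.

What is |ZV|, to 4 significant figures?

42.57

The virtual corner opposite Z is at (-29.80, 35.80). The tangent condition forces BV to be normal to WV and since A1 is tangent to UN there, BU ⟂ UN, with radius 5.4, so the center B sits 5.4 in from both sides at B = (-24.40, 30.40). That places the tangent points at V = (-29.80, 30.40) on WV and U = (-24.40, 35.80) on UN. Then |ZV| = |V − Z| = 42.57.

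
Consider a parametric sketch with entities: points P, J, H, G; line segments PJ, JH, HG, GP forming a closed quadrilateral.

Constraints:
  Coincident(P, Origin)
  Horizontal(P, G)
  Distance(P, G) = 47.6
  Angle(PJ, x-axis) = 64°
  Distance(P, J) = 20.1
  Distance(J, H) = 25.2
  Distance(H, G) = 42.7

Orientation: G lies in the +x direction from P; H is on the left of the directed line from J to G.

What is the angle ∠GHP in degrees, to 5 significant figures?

65.819°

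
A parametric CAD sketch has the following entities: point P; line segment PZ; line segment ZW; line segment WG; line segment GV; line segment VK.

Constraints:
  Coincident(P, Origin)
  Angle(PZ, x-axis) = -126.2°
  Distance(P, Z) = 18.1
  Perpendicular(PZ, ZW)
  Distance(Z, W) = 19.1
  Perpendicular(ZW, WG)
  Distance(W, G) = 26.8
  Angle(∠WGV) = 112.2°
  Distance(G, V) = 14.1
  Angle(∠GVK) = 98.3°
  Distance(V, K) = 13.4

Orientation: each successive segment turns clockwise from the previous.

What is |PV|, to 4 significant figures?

15.27

P is at the origin; PZ runs at -126.2° with length 18.1, so Z = (-10.69, -14.61). The perpendicularity gives ZW at right angles to PZ, so ZW runs at 143.8°; with |ZW| = 19.1, W = (-26.10, -3.325). ZW ⟂ WG, so WG runs at 53.80°; with |WG| = 26.8, G = (-10.27, 18.30). ∠WGV = 112.2° gives GV at -14.00° from the x-axis; with |GV| = 14.1, V = (3.406, 14.89). Then |PV| = |V − P| = 15.27.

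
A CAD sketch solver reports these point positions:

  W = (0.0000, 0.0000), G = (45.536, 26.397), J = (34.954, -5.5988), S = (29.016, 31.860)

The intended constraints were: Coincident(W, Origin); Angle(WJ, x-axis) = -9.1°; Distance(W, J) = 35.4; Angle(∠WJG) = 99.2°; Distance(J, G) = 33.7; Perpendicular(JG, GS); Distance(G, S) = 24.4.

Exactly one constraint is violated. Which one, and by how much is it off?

Distance(G, S) = 24.4 — off by 7.00.

W = (0.00, 0.00) ✓; WJ at -9.100° ✓; |WJ| = 35.40 ✓; ∠WJG = 99.20° ✓; |JG| = 33.70 ✓; ∠(JG, GS) = 90.00° ✓; |GS| = 17.40 ✗.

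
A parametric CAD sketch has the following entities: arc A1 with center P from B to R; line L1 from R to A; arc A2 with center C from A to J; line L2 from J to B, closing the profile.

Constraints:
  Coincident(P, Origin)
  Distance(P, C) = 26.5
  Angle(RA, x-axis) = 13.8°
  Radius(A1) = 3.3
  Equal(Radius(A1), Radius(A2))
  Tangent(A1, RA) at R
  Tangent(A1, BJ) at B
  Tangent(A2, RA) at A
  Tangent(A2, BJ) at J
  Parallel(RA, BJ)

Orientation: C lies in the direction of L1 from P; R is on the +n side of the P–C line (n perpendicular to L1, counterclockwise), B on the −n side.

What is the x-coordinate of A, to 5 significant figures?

24.948

The slot axis is L1's direction at 13.8°, so u = (cos 13.8°, sin 13.8°) = (0.97113, 0.23853) and n = (−sin 13.8°, cos 13.8°) = (-0.23853, 0.97113). P is at the origin and C lies 26.5 along u from P, so C = 26.5·u = (25.735, 6.3211). Tangency of A1 to both parallel lines with radius 3.3 puts R and B at P ± 3.3·n: R = (-0.78716, 3.2047), B = (0.78716, -3.2047). Equal radii place A and J the same way about C: A = C + 3.3·n = (24.948, 9.5259), J = C − 3.3·n = (26.522, 3.1164). So A.x = 24.948.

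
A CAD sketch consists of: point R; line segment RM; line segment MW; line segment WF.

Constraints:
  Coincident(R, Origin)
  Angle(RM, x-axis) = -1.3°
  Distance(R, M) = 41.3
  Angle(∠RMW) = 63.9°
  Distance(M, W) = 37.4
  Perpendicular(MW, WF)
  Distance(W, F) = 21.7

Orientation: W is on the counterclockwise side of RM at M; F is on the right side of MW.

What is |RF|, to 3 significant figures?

61.9

R is at the origin; RM runs at -1.3° with length 41.3, so M = 41.3·(cos -1.3°, sin -1.3°) = (41.3, -0.937). ∠RMW = 63.9°, so MW runs at -1.3° + (180° − 63.9°) = 115° from the x-axis; with |MW| = 37.4, W = M + 37.4·(cos 115°, sin 115°) = (25.6, 33.0). MW is perpendicular to WF; with |WF| = 21.7 on the right of MW, F = W + 21.7·(0.908, 0.419) = (45.3, 42.1). Then |RF| = |F − R| = 61.9.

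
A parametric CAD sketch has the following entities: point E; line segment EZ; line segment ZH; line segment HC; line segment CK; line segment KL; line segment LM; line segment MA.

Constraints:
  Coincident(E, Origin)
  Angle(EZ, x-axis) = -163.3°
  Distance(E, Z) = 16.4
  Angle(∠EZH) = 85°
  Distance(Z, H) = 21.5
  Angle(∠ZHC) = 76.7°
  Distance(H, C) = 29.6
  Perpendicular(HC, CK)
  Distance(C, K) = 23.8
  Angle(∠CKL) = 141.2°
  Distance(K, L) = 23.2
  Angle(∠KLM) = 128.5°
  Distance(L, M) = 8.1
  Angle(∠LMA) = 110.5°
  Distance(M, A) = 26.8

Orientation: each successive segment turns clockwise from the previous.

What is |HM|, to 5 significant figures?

42.414

∠CKL = 141.2° gives KL at -130.40° from the x-axis; with |KL| = 23.2, L = (-6.1807, -25.944). ∠KLM = 128.5° gives LM at 178.10° from the x-axis; with |LM| = 8.1, M = (-14.276, -25.676). Then |HM| = |M − H| = 42.414.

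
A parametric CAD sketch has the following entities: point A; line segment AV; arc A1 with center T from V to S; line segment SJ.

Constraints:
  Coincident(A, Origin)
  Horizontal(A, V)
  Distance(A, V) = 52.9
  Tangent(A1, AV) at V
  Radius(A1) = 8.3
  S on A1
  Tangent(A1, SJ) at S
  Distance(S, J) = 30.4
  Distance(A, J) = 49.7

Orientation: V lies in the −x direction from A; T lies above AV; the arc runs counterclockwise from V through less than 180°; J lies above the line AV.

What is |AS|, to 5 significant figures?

45.369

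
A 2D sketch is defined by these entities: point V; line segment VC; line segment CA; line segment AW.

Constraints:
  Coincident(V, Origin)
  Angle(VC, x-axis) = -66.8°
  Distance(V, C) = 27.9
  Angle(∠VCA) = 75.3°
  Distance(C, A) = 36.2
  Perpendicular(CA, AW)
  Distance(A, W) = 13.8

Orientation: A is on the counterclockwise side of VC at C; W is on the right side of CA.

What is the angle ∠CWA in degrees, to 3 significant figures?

69.1°

V is at the origin; VC runs at -66.8° with length 27.9, so C = 27.9·(cos -66.8°, sin -66.8°) = (11.0, -25.6). ∠VCA = 75.3°, so CA runs at -66.8° + (180° − 75.3°) = 37.9° from the x-axis; with |CA| = 36.2, A = C + 36.2·(cos 37.9°, sin 37.9°) = (39.6, -3.41). The perpendicularity gives AW at right angles to CA; with |AW| = 13.8 on the right of CA, W = A + 13.8·(0.614, -0.789) = (48.0, -14.3). Then cos ∠CWA = WC·WA / (|WC||WA|), giving 69.1°.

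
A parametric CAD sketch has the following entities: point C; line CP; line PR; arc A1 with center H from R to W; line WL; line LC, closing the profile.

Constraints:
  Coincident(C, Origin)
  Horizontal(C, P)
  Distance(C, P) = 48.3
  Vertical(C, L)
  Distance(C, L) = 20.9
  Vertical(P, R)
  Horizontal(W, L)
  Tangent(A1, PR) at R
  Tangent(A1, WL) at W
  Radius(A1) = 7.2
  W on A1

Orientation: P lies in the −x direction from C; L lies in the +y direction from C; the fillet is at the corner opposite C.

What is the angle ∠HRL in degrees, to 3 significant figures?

8.48°

C is at the origin; C and P share the same y with |CP| = 48.3 and P on the −x side, so P = (-48.3, 0.00). CL is vertical with |CL| = 20.9 and L on the +y side, so L = (0.00, 20.9). The virtual corner opposite C is at (-48.3, 20.9). A1 meets PR tangentially, so HR is at right angles to PR and A1 meets WL tangentially, so HW is at right angles to WL, with radius 7.2, so the center H sits 7.2 in from both sides at H = (-41.1, 13.7). That places the tangent points at R = (-48.3, 13.7) on PR and W = (-41.1, 20.9) on WL. Then cos ∠HRL = RH·RL / (|RH||RL|), giving 8.48°.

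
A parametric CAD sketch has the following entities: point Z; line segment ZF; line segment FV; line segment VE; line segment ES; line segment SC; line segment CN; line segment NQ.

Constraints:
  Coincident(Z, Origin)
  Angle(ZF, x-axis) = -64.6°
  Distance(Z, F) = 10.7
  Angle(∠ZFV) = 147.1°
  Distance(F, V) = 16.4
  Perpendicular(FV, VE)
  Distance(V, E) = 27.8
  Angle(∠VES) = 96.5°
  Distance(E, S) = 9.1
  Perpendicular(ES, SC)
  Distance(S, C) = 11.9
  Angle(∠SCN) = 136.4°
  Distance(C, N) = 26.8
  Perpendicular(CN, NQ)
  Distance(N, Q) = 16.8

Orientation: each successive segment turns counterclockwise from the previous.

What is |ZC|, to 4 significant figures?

18.71

Z is at the origin; ZF runs at -64.6° with length 10.7, so F = (4.590, -9.666). ∠ZFV = 147.1° gives FV at -31.70° from the x-axis; with |FV| = 16.4, V = (18.54, -18.28). FV is perpendicular to VE, so VE runs at 58.30°; with |VE| = 27.8, E = (33.15, 5.369). ∠VES = 96.5° gives ES at 141.8° from the x-axis; with |ES| = 9.1, S = (26.00, 11.00). ES ⟂ SC, so SC runs at -128.2°; with |SC| = 11.9, C = (18.64, 1.645). Then |ZC| = |C − Z| = 18.71.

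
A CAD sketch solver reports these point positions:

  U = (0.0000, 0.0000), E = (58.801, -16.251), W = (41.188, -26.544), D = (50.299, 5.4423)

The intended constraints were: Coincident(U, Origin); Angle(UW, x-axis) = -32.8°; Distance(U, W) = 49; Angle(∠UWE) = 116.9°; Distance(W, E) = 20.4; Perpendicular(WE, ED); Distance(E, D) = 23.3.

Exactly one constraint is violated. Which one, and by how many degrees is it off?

Perpendicular(WE, ED) — off by 8.90°.

U = (0.00, 0.00) ✓; UW at -32.80° ✓; |UW| = 49.00 ✓; ∠UWE = 116.9° ✓; |WE| = 20.40 ✓; ∠(WE, ED) = 81.10° ✗; |ED| = 23.30 ✓.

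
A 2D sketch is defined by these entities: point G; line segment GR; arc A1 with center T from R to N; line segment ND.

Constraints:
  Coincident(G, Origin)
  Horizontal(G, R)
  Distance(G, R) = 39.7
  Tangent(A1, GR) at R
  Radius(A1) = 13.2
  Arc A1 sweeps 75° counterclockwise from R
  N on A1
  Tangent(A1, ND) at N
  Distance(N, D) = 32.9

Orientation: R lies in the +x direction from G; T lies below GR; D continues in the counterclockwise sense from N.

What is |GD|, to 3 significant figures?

45.5

On A1, R sits at bearing 90° from T; a 75° counterclockwise sweep puts N at bearing 165°, so N = T + 13.2·(cos 165°, sin 165°) = (26.9, -9.78). Since A1 is tangent to ND there, TN ⟂ ND, so ND runs along (−sin 165°, cos 165°); with |ND| = 32.9, D = (18.4, -41.6). Then |GD| = |D − G| = 45.5.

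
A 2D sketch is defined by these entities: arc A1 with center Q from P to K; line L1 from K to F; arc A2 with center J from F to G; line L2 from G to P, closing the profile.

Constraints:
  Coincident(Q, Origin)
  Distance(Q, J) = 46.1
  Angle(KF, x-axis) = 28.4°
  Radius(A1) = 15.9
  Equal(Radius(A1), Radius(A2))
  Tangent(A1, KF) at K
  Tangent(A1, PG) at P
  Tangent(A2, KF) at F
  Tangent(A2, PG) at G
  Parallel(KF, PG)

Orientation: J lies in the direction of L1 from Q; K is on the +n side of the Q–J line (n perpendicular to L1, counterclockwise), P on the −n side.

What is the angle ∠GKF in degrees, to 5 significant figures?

34.598°

Tangency of A1 to both parallel lines with radius 15.9 puts K and P at Q ± 15.9·n: K = (-7.5624, 13.986), P = (7.5624, -13.986). Equal radii place F and G the same way about J: F = J + 15.9·n = (32.989, 35.913), G = J − 15.9·n = (48.114, 7.9399). Then cos ∠GKF = KG·KF / (|KG||KF|), giving 34.598°.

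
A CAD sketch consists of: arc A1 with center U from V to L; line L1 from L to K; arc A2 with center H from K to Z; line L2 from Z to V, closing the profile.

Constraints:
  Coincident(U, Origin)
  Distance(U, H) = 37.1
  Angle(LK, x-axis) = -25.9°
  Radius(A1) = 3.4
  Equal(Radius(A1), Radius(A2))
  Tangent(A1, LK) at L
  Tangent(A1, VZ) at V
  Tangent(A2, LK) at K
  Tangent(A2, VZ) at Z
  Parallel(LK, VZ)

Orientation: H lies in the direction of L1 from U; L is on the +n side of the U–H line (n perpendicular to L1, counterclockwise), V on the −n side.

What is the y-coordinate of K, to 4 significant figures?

-13.15

The slot axis is L1's direction at -25.9°, so u = (cos -25.9°, sin -25.9°) = (0.8996, -0.4368) and n = (−sin -25.9°, cos -25.9°) = (0.4368, 0.8996). U is at the origin and H lies 37.1 along u from U, so H = 37.1·u = (33.37, -16.21). Tangency of A1 to both parallel lines with radius 3.4 puts L and V at U ± 3.4·n: L = (1.485, 3.058), V = (-1.485, -3.058). Equal radii place K and Z the same way about H: K = H + 3.4·n = (34.86, -13.15), Z = H − 3.4·n = (31.89, -19.26). So K.y = -13.15.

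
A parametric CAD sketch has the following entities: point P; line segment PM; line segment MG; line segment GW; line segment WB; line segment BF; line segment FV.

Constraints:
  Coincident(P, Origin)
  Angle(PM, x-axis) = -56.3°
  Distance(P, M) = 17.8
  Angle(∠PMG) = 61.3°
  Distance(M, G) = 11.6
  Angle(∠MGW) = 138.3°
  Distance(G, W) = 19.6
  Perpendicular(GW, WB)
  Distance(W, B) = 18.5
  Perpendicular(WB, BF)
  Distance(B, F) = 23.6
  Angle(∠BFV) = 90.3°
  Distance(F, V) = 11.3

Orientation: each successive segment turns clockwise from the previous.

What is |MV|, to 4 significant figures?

4.631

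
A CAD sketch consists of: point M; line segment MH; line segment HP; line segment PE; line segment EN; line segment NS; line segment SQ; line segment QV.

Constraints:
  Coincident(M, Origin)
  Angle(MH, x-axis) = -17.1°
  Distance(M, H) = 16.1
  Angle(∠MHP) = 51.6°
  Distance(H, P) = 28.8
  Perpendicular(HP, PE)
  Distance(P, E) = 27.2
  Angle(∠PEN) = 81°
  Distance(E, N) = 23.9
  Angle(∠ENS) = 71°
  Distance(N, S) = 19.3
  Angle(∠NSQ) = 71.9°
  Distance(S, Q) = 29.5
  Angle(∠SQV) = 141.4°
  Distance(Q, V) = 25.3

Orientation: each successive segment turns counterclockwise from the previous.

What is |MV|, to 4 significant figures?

48.49

M is at the origin; MH runs at -17.1° with length 16.1, so H = (15.39, -4.734). ∠MHP = 51.6° gives HP at 111.3° from the x-axis; with |HP| = 28.8, P = (4.927, 22.10). HP is perpendicular to PE, so PE runs at -158.7°; with |PE| = 27.2, E = (-20.42, 12.22). ∠PEN = 81.0° gives EN at -59.70° from the x-axis; with |EN| = 23.9, N = (-8.357, -8.417). ∠ENS = 71.0° gives NS at 49.30° from the x-axis; with |NS| = 19.3, S = (4.228, 6.215). ∠NSQ = 71.9° gives SQ at 157.4° from the x-axis; with |SQ| = 29.5, Q = (-23.01, 17.55). ∠SQV = 141.4° gives QV at -164.0° from the x-axis; with |QV| = 25.3, V = (-47.33, 10.58). Then |MV| = |V − M| = 48.49.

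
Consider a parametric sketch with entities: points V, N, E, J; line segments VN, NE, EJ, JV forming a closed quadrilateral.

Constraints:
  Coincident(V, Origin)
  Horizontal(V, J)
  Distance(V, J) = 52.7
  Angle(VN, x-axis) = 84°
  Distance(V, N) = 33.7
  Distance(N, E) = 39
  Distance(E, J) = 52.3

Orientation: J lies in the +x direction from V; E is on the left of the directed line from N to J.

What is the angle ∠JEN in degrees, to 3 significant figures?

79.9°

V is at the origin; V and J share the same y with |VJ| = 52.7 and J in +x, so J = (52.7, 0). VN runs at 84.0° with |VN| = 33.7, so N = (3.52, 33.5). E is determined by |NE| = 39.0 and |EJ| = 52.3 together: it lies at the intersection of circle(N, 39.0) and circle(J, 52.3). With |NJ| = 59.5, the foot of the radical line on NJ is 19.6 from N and the perpendicular offset is √(39.0² − 19.6²) = 33.7. Taking the left-of-NJ solution: E = (38.7, 50.4).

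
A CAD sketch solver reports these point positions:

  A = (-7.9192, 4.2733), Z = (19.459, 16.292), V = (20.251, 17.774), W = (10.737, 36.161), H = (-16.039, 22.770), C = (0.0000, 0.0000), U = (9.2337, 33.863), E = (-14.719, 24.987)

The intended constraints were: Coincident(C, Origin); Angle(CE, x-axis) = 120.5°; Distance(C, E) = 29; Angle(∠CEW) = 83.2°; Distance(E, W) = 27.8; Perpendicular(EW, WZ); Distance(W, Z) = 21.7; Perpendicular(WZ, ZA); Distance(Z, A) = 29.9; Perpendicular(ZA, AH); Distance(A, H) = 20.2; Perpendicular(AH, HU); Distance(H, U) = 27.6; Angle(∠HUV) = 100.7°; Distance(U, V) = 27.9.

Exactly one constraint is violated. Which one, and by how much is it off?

Distance(U, V) = 27.9 — off by 8.40.

C = (0.00, 0.00) ✓; CE at 120.5° ✓; |CE| = 29.00 ✓; ∠CEW = 83.20° ✓; |EW| = 27.80 ✓; ∠(EW, WZ) = 90.00° ✓; |WZ| = 21.70 ✓; ∠(WZ, ZA) = 90.00° ✓; |ZA| = 29.90 ✓; ∠(ZA, AH) = 90.00° ✓; |AH| = 20.20 ✓; ∠(AH, HU) = 90.00° ✓; |HU| = 27.60 ✓; ∠HUV = 100.7° ✓; |UV| = 19.50 ✗.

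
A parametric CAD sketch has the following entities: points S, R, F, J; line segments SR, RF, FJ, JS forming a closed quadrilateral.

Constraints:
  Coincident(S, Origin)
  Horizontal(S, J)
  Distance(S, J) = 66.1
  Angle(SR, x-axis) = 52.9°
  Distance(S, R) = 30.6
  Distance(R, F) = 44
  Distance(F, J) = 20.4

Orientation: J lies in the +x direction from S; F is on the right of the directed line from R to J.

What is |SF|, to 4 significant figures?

48.35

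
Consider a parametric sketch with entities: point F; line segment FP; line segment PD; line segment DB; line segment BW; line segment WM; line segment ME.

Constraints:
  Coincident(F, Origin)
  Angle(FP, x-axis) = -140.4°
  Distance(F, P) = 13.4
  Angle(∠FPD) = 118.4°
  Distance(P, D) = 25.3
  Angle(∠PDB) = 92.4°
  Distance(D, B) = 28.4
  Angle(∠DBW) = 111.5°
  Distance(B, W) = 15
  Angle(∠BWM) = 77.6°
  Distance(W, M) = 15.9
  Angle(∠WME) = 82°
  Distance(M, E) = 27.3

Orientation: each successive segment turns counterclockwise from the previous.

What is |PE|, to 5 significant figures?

40.673

F is at the origin; FP runs at -140.4° with length 13.4, so P = (-10.325, -8.5415). ∠FPD = 118.4° gives PD at -78.800° from the x-axis; with |PD| = 25.3, D = (-5.4107, -33.360). ∠PDB = 92.4° gives DB at 8.8000° from the x-axis; with |DB| = 28.4, B = (22.655, -29.015). ∠DBW = 111.5° gives BW at 77.300° from the x-axis; with |BW| = 15.0, W = (25.953, -14.382). ∠BWM = 77.6° gives WM at 179.70° from the x-axis; with |WM| = 15.9, M = (10.053, -14.299). ∠WME = 82.0° gives ME at -82.300° from the x-axis; with |ME| = 27.3, E = (13.711, -41.352). Then |PE| = |E − P| = 40.673.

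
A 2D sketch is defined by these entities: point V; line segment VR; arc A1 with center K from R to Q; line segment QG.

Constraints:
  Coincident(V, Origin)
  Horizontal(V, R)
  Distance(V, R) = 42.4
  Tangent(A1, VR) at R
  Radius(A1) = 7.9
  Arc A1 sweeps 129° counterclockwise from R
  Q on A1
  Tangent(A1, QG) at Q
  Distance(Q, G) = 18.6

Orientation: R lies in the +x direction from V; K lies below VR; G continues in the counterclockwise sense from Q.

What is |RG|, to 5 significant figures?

27.888

On A1, R sits at bearing 90° from K; a 129° counterclockwise sweep puts Q at bearing 219°, so Q = K + 7.9·(cos 219°, sin 219°) = (36.261, -12.872). A1 meets QG tangentially, so KQ is at right angles to QG, so QG runs along (−sin 219°, cos 219°); with |QG| = 18.6, G = (47.966, -27.327). Then |RG| = |G − R| = 27.888.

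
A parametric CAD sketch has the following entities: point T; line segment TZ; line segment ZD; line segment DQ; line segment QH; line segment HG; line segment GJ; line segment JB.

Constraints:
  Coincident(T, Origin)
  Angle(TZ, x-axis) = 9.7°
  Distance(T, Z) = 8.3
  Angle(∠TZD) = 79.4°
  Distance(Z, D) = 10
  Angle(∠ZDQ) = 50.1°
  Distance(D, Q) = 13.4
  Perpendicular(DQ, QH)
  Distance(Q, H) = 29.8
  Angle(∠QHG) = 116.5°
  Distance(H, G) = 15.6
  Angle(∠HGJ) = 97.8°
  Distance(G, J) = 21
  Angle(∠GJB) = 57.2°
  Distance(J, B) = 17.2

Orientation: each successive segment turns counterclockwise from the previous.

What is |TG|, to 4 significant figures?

37.55

T is at the origin; TZ runs at 9.7° with length 8.3, so Z = (8.181, 1.398). ∠TZD = 79.4° gives ZD at 110.3° from the x-axis; with |ZD| = 10.0, D = (4.712, 10.78). ∠ZDQ = 50.1° gives DQ at -119.8° from the x-axis; with |DQ| = 13.4, Q = (-1.947, -0.8507). DQ is perpendicular to QH, so QH runs at -29.80°; with |QH| = 29.8, H = (23.91, -15.66). ∠QHG = 116.5° gives HG at 33.70° from the x-axis; with |HG| = 15.6, G = (36.89, -7.005). Then |TG| = |G − T| = 37.55.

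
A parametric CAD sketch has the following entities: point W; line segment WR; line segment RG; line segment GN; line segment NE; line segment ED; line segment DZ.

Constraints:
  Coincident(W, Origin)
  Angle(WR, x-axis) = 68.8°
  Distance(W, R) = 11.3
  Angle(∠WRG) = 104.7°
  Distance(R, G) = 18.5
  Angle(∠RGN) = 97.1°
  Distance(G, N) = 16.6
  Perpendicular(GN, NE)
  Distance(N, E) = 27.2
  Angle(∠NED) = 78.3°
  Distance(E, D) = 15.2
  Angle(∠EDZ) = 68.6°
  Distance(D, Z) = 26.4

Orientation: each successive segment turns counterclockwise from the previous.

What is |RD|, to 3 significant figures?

7.01

GN is perpendicular to NE, so NE runs at -43.0°; with |NE| = 27.2, E = (-2.33, -9.31). ∠NED = 78.3° gives ED at 58.7° from the x-axis; with |ED| = 15.2, D = (5.57, 3.68). Then |RD| = |D − R| = 7.01.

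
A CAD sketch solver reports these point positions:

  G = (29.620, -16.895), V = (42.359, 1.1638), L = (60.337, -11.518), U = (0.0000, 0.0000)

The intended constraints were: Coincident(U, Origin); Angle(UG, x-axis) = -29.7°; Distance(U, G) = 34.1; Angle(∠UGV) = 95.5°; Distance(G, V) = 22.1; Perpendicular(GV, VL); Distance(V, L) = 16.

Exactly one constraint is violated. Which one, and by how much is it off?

Distance(V, L) = 16 — off by 6.00.

U = (0.00, 0.00) ✓; UG at -29.70° ✓; |UG| = 34.10 ✓; ∠UGV = 95.50° ✓; |GV| = 22.10 ✓; ∠(GV, VL) = 90.00° ✓; |VL| = 22.00 ✗.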